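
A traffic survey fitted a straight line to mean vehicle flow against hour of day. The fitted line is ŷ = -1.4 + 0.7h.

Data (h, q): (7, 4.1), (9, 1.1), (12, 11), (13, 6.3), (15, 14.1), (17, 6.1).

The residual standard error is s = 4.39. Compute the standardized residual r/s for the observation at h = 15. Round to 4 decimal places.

ŷ = -1.4 + 0.7·15 = 9.1
r = 14.1 − 9.1 = 5
r/s = 5 / 4.39 = 1.1390

1.1390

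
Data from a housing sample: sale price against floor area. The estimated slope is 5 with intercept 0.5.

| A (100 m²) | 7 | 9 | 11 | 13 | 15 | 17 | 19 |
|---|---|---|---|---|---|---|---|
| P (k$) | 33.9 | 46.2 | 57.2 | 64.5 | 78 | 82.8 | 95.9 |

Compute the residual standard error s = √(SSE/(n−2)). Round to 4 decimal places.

A=7: ŷ = 0.5 + 5·7 = 35.5; e = 33.9 − 35.5 = -1.6
A=9: ŷ = 0.5 + 5·9 = 45.5; e = 46.2 − 45.5 = 0.7
A=11: ŷ = 0.5 + 5·11 = 55.5; e = 57.2 − 55.5 = 1.7
A=13: ŷ = 0.5 + 5·13 = 65.5; e = 64.5 − 65.5 = -1
A=15: ŷ = 0.5 + 5·15 = 75.5; e = 78 − 75.5 = 2.5
A=17: ŷ = 0.5 + 5·17 = 85.5; e = 82.8 − 85.5 = -2.7
A=19: ŷ = 0.5 + 5·19 = 95.5; e = 95.9 − 95.5 = 0.4
SSE = 2.56 + 0.49 + 2.89 + 1 + 6.25 + 7.29 + 0.16 = 20.64
s = √(20.64/5) = √4.128 ≈ 2.0317

s = 2.0317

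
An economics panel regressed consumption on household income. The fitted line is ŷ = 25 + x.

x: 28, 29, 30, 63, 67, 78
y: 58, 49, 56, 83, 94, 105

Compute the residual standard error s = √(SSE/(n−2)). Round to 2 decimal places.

x=28: ŷ = 25 + 28 = 53; r = 58 − 53 = 5
x=29: ŷ = 25 + 29 = 54; r = 49 − 54 = -5
x=30: ŷ = 25 + 30 = 55; r = 56 − 55 = 1
x=63: ŷ = 25 + 63 = 88; r = 83 − 88 = -5
x=67: ŷ = 25 + 67 = 92; r = 94 − 92 = 2
x=78: ŷ = 25 + 78 = 103; r = 105 − 103 = 2
SSE = 25 + 25 + 1 + 25 + 4 + 4 = 84
s = √(84/4) = √21 ≈ 4.58

s = 4.58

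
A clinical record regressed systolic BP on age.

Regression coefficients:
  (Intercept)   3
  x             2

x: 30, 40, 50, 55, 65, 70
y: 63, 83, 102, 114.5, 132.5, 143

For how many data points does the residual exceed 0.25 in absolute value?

x=30: ŷ = 3 + 2·30 = 63; r = 63 − 63 = 0
x=40: ŷ = 3 + 2·40 = 83; r = 83 − 83 = 0
x=50: ŷ = 3 + 2·50 = 103; r = 102 − 103 = -1
x=55: ŷ = 3 + 2·55 = 113; r = 114.5 − 113 = 1.5
x=65: ŷ = 3 + 2·65 = 133; r = 132.5 − 133 = -0.5
x=70: ŷ = 3 + 2·70 = 143; r = 143 − 143 = 0
|r| > 0.25: x=50 (|r|=1), x=55 (|r|=1.5), x=65 (|r|=0.5) → 3

3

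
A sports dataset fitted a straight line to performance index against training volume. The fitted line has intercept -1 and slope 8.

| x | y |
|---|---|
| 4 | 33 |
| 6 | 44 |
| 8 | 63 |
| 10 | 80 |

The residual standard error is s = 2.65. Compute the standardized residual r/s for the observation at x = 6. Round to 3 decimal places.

ŷ = -1 + 8·6 = 47
r = 44 − 47 = -3
r/s = -3 / 2.65 = -1.132

-1.132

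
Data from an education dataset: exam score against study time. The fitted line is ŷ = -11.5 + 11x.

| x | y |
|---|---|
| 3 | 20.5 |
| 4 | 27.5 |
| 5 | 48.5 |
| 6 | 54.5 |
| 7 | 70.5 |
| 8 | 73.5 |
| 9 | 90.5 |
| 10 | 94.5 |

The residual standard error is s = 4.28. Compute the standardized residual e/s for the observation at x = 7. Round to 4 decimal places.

ŷ = -11.5 + 11·7 = 65.5
e = 70.5 − 65.5 = 5
e/s = 5 / 4.28 = 1.1682

1.1682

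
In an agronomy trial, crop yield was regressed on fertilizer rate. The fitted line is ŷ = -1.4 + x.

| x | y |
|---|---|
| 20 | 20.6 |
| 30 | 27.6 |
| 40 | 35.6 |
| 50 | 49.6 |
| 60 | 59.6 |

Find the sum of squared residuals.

x=20: ŷ = -1.4 + 20 = 18.6; r = 20.6 − 18.6 = 2
x=30: ŷ = -1.4 + 30 = 28.6; r = 27.6 − 28.6 = -1
x=40: ŷ = -1.4 + 40 = 38.6; r = 35.6 − 38.6 = -3
x=50: ŷ = -1.4 + 50 = 48.6; r = 49.6 − 48.6 = 1
x=60: ŷ = -1.4 + 60 = 58.6; r = 59.6 − 58.6 = 1
SSE = 4 + 1 + 9 + 1 + 1 = 16

SSE = 16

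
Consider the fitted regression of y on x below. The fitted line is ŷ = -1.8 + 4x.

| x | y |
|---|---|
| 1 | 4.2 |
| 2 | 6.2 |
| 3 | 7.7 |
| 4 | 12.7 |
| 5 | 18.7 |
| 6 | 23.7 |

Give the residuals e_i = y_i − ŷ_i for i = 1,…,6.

x=1: ŷ = -1.8 + 4·1 = 2.2; e = 4.2 − 2.2 = 2
x=2: ŷ = -1.8 + 4·2 = 6.2; e = 6.2 − 6.2 = 0
x=3: ŷ = -1.8 + 4·3 = 10.2; e = 7.7 − 10.2 = -2.5
x=4: ŷ = -1.8 + 4·4 = 14.2; e = 12.7 − 14.2 = -1.5
x=5: ŷ = -1.8 + 4·5 = 18.2; e = 18.7 − 18.2 = 0.5
x=6: ŷ = -1.8 + 4·6 = 22.2; e = 23.7 − 22.2 = 1.5

2, 0, -2.5, -1.5, 0.5, 1.5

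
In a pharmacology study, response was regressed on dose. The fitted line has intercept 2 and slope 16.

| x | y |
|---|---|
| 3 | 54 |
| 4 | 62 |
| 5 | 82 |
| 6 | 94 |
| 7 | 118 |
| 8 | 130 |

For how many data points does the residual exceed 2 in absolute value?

4

x=3: ŷ = 2 + 16·3 = 50; r = 54 − 50 = 4
x=4: ŷ = 2 + 16·4 = 66; r = 62 − 66 = -4
x=5: ŷ = 2 + 16·5 = 82; r = 82 − 82 = 0
x=6: ŷ = 2 + 16·6 = 98; r = 94 − 98 = -4
x=7: ŷ = 2 + 16·7 = 114; r = 118 − 114 = 4
x=8: ŷ = 2 + 16·8 = 130; r = 130 − 130 = 0
|r| > 2: x=3 (|r|=4), x=4 (|r|=4), x=6 (|r|=4), x=7 (|r|=4) → 4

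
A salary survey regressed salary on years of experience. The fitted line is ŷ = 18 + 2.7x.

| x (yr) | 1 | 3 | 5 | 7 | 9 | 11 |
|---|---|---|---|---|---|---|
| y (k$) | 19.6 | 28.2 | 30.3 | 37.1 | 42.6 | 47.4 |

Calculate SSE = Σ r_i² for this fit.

SSE = 7.28

x=1: ŷ = 18 + 2.7·1 = 20.7; r = 19.6 − 20.7 = -1.1
x=3: ŷ = 18 + 2.7·3 = 26.1; r = 28.2 − 26.1 = 2.1
x=5: ŷ = 18 + 2.7·5 = 31.5; r = 30.3 − 31.5 = -1.2
x=7: ŷ = 18 + 2.7·7 = 36.9; r = 37.1 − 36.9 = 0.2
x=9: ŷ = 18 + 2.7·9 = 42.3; r = 42.6 − 42.3 = 0.3
x=11: ŷ = 18 + 2.7·11 = 47.7; r = 47.4 − 47.7 = -0.3
SSE = 1.21 + 4.41 + 1.44 + 0.04 + 0.09 + 0.09 = 7.28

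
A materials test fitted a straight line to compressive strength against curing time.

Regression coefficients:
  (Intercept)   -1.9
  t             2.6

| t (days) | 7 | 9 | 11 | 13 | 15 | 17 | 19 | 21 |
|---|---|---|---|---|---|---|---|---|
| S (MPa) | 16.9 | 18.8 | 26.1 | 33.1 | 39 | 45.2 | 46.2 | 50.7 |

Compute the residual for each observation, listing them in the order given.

0.6, -2.7, -0.6, 1.2, 1.9, 2.9, -1.3, -2

t=7: Ŝ = -1.9 + 2.6·7 = 16.3; e = 16.9 − 16.3 = 0.6
t=9: Ŝ = -1.9 + 2.6·9 = 21.5; e = 18.8 − 21.5 = -2.7
t=11: Ŝ = -1.9 + 2.6·11 = 26.7; e = 26.1 − 26.7 = -0.6
t=13: Ŝ = -1.9 + 2.6·13 = 31.9; e = 33.1 − 31.9 = 1.2
t=15: Ŝ = -1.9 + 2.6·15 = 37.1; e = 39 − 37.1 = 1.9
t=17: Ŝ = -1.9 + 2.6·17 = 42.3; e = 45.2 − 42.3 = 2.9
t=19: Ŝ = -1.9 + 2.6·19 = 47.5; e = 46.2 − 47.5 = -1.3
t=21: Ŝ = -1.9 + 2.6·21 = 52.7; e = 50.7 − 52.7 = -2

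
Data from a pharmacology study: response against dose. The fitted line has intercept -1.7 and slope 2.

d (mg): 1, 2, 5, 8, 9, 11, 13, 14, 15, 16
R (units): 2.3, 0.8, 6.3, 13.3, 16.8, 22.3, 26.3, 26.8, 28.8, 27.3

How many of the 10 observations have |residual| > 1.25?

d=1: ŷ = -1.7 + 2·1 = 0.3; e = 2.3 − 0.3 = 2
d=2: ŷ = -1.7 + 2·2 = 2.3; e = 0.8 − 2.3 = -1.5
d=5: ŷ = -1.7 + 2·5 = 8.3; e = 6.3 − 8.3 = -2
d=8: ŷ = -1.7 + 2·8 = 14.3; e = 13.3 − 14.3 = -1
d=9: ŷ = -1.7 + 2·9 = 16.3; e = 16.8 − 16.3 = 0.5
d=11: ŷ = -1.7 + 2·11 = 20.3; e = 22.3 − 20.3 = 2
d=13: ŷ = -1.7 + 2·13 = 24.3; e = 26.3 − 24.3 = 2
d=14: ŷ = -1.7 + 2·14 = 26.3; e = 26.8 − 26.3 = 0.5
d=15: ŷ = -1.7 + 2·15 = 28.3; e = 28.8 − 28.3 = 0.5
d=16: ŷ = -1.7 + 2·16 = 30.3; e = 27.3 − 30.3 = -3
|e| > 1.25: d=1 (|e|=2), d=2 (|e|=1.5), d=5 (|e|=2), d=11 (|e|=2), d=13 (|e|=2), d=16 (|e|=3) → 6

6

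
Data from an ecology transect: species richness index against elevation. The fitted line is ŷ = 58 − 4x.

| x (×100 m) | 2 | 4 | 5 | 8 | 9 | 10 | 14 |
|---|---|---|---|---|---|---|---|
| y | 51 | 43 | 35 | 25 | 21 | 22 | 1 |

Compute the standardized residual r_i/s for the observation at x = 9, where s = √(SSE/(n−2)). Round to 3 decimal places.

x=2: ŷ = 58 − 4·2 = 50; r = 51 − 50 = 1
x=4: ŷ = 58 − 4·4 = 42; r = 43 − 42 = 1
x=5: ŷ = 58 − 4·5 = 38; r = 35 − 38 = -3
x=8: ŷ = 58 − 4·8 = 26; r = 25 − 26 = -1
x=9: ŷ = 58 − 4·9 = 22; r = 21 − 22 = -1
x=10: ŷ = 58 − 4·10 = 18; r = 22 − 18 = 4
x=14: ŷ = 58 − 4·14 = 2; r = 1 − 2 = -1
SSE = 1 + 1 + 9 + 1 + 1 + 16 + 1 = 30
s = √(30/5) = 2.44949
r/s = -1 / 2.44949 = -0.408

-0.408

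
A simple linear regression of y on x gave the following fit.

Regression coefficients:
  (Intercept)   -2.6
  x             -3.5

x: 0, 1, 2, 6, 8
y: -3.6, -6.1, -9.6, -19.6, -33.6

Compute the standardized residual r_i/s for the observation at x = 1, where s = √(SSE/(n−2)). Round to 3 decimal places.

x=0: ŷ = -2.6 − 3.5·0 = -2.6; r = -3.6 − (-2.6) = -1
x=1: ŷ = -2.6 − 3.5·1 = -6.1; r = -6.1 − (-6.1) = 0
x=2: ŷ = -2.6 − 3.5·2 = -9.6; r = -9.6 − (-9.6) = 0
x=6: ŷ = -2.6 − 3.5·6 = -23.6; r = -19.6 − (-23.6) = 4
x=8: ŷ = -2.6 − 3.5·8 = -30.6; r = -33.6 − (-30.6) = -3
SSE = 1 + 0 + 0 + 16 + 9 = 26
s = √(26/3) = 2.94392
r/s = 0 / 2.94392 = 0.000

0.000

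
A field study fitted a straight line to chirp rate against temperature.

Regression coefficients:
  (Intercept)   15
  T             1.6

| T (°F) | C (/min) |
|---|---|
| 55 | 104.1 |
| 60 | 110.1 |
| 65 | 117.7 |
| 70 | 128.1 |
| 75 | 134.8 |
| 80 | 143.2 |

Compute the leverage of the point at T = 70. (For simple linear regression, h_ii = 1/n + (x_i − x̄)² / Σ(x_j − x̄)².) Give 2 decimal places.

h = 0.18

T̄ = (55 + 60 + 65 + 70 + 75 + 80)/6 = 67.5
Σ(T − T̄)² = 156.25 + 56.25 + 6.25 + 6.25 + 56.25 + 156.25 = 437.5
h = 1/6 + (2.5)²/437.5 = 0.166667 + 0.0142857 = 0.18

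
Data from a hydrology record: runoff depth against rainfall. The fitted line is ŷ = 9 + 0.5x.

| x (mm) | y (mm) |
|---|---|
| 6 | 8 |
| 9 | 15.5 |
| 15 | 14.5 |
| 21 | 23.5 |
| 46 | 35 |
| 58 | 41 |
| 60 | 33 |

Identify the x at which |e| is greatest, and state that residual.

x = 60, e = -6

x=6: ŷ = 9 + 0.5·6 = 12; e = 8 − 12 = -4
x=9: ŷ = 9 + 0.5·9 = 13.5; e = 15.5 − 13.5 = 2
x=15: ŷ = 9 + 0.5·15 = 16.5; e = 14.5 − 16.5 = -2
x=21: ŷ = 9 + 0.5·21 = 19.5; e = 23.5 − 19.5 = 4
x=46: ŷ = 9 + 0.5·46 = 32; e = 35 − 32 = 3
x=58: ŷ = 9 + 0.5·58 = 38; e = 41 − 38 = 3
x=60: ŷ = 9 + 0.5·60 = 39; e = 33 − 39 = -6
Largest |e| is 6 at x = 60, residual -6.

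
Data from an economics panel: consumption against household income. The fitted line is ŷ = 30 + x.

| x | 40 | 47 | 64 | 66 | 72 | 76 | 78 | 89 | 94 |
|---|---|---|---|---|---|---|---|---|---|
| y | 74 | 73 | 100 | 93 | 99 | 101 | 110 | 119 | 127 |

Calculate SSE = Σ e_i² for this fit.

SSE = 124

x=40: ŷ = 30 + 40 = 70; e = 74 − 70 = 4
x=47: ŷ = 30 + 47 = 77; e = 73 − 77 = -4
x=64: ŷ = 30 + 64 = 94; e = 100 − 94 = 6
x=66: ŷ = 30 + 66 = 96; e = 93 − 96 = -3
x=72: ŷ = 30 + 72 = 102; e = 99 − 102 = -3
x=76: ŷ = 30 + 76 = 106; e = 101 − 106 = -5
x=78: ŷ = 30 + 78 = 108; e = 110 − 108 = 2
x=89: ŷ = 30 + 89 = 119; e = 119 − 119 = 0
x=94: ŷ = 30 + 94 = 124; e = 127 − 124 = 3
SSE = 16 + 16 + 36 + 9 + 9 + 25 + 4 + 0 + 9 = 124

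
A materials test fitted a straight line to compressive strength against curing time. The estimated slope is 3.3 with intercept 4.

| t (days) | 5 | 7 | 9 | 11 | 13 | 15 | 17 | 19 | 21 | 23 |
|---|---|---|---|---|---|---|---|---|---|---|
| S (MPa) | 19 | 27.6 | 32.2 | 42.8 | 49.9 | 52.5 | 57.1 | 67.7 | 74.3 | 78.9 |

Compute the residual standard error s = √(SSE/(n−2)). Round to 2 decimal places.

s = 2.03

t=5: Ŝ = 4 + 3.3·5 = 20.5; r = 19 − 20.5 = -1.5
t=7: Ŝ = 4 + 3.3·7 = 27.1; r = 27.6 − 27.1 = 0.5
t=9: Ŝ = 4 + 3.3·9 = 33.7; r = 32.2 − 33.7 = -1.5
t=11: Ŝ = 4 + 3.3·11 = 40.3; r = 42.8 − 40.3 = 2.5
t=13: Ŝ = 4 + 3.3·13 = 46.9; r = 49.9 − 46.9 = 3
t=15: Ŝ = 4 + 3.3·15 = 53.5; r = 52.5 − 53.5 = -1
t=17: Ŝ = 4 + 3.3·17 = 60.1; r = 57.1 − 60.1 = -3
t=19: Ŝ = 4 + 3.3·19 = 66.7; r = 67.7 − 66.7 = 1
t=21: Ŝ = 4 + 3.3·21 = 73.3; r = 74.3 − 73.3 = 1
t=23: Ŝ = 4 + 3.3·23 = 79.9; r = 78.9 − 79.9 = -1
SSE = 2.25 + 0.25 + 2.25 + 6.25 + 9 + 1 + 9 + 1 + 1 + 1 = 33
s = √(33/8) = √4.125 ≈ 2.03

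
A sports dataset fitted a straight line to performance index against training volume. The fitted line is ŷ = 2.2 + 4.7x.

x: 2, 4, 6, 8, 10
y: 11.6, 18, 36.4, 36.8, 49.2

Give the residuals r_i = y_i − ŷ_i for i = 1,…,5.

0, -3, 6, -3, 0

x=2: ŷ = 2.2 + 4.7·2 = 11.6; r = 11.6 − 11.6 = 0
x=4: ŷ = 2.2 + 4.7·4 = 21; r = 18 − 21 = -3
x=6: ŷ = 2.2 + 4.7·6 = 30.4; r = 36.4 − 30.4 = 6
x=8: ŷ = 2.2 + 4.7·8 = 39.8; r = 36.8 − 39.8 = -3
x=10: ŷ = 2.2 + 4.7·10 = 49.2; r = 49.2 − 49.2 = 0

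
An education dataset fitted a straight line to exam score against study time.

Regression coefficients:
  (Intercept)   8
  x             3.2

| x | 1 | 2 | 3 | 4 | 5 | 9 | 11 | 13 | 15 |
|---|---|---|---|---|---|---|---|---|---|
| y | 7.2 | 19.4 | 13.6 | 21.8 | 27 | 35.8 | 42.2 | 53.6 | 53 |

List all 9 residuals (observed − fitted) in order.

x=1: ŷ = 8 + 3.2·1 = 11.2; r = 7.2 − 11.2 = -4
x=2: ŷ = 8 + 3.2·2 = 14.4; r = 19.4 − 14.4 = 5
x=3: ŷ = 8 + 3.2·3 = 17.6; r = 13.6 − 17.6 = -4
x=4: ŷ = 8 + 3.2·4 = 20.8; r = 21.8 − 20.8 = 1
x=5: ŷ = 8 + 3.2·5 = 24; r = 27 − 24 = 3
x=9: ŷ = 8 + 3.2·9 = 36.8; r = 35.8 − 36.8 = -1
x=11: ŷ = 8 + 3.2·11 = 43.2; r = 42.2 − 43.2 = -1
x=13: ŷ = 8 + 3.2·13 = 49.6; r = 53.6 − 49.6 = 4
x=15: ŷ = 8 + 3.2·15 = 56; r = 53 − 56 = -3

-4, 5, -4, 1, 3, -1, -1, 4, -3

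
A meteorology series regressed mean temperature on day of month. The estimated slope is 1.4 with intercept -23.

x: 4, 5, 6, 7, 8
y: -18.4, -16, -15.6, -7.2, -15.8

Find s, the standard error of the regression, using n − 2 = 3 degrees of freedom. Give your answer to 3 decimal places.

s = 4.243

x=4: ŷ = -23 + 1.4·4 = -17.4; e = -18.4 − (-17.4) = -1
x=5: ŷ = -23 + 1.4·5 = -16; e = -16 − (-16) = 0
x=6: ŷ = -23 + 1.4·6 = -14.6; e = -15.6 − (-14.6) = -1
x=7: ŷ = -23 + 1.4·7 = -13.2; e = -7.2 − (-13.2) = 6
x=8: ŷ = -23 + 1.4·8 = -11.8; e = -15.8 − (-11.8) = -4
SSE = 1 + 0 + 1 + 36 + 16 = 54
s = √(54/3) = √18 ≈ 4.243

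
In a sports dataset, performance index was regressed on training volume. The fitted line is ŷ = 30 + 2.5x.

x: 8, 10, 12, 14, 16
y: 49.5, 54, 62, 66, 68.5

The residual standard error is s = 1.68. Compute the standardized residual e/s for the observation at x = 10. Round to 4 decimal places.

ŷ = 30 + 2.5·10 = 55
e = 54 − 55 = -1
e/s = -1 / 1.68 = -0.5952

-0.5952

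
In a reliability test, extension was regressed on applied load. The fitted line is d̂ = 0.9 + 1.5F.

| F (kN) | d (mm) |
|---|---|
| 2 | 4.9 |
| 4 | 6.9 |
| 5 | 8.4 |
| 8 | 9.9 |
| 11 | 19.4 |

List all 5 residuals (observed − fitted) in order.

1, 0, 0, -3, 2

F=2: d̂ = 0.9 + 1.5·2 = 3.9; e = 4.9 − 3.9 = 1
F=4: d̂ = 0.9 + 1.5·4 = 6.9; e = 6.9 − 6.9 = 0
F=5: d̂ = 0.9 + 1.5·5 = 8.4; e = 8.4 − 8.4 = 0
F=8: d̂ = 0.9 + 1.5·8 = 12.9; e = 9.9 − 12.9 = -3
F=11: d̂ = 0.9 + 1.5·11 = 17.4; e = 19.4 − 17.4 = 2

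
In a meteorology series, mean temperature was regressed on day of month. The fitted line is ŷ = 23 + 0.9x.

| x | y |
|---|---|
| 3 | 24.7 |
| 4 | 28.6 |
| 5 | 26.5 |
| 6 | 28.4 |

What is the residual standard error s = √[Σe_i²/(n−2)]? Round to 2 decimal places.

x=3: ŷ = 23 + 0.9·3 = 25.7; e = 24.7 − 25.7 = -1
x=4: ŷ = 23 + 0.9·4 = 26.6; e = 28.6 − 26.6 = 2
x=5: ŷ = 23 + 0.9·5 = 27.5; e = 26.5 − 27.5 = -1
x=6: ŷ = 23 + 0.9·6 = 28.4; e = 28.4 − 28.4 = 0
SSE = 1 + 4 + 1 + 0 = 6
s = √(6/2) = √3 ≈ 1.73

s = 1.73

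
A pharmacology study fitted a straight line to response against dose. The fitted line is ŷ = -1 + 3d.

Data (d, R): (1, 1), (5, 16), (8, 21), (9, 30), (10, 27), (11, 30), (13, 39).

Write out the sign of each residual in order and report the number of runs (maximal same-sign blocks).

d=1: ŷ = -1 + 3·1 = 2; e = 1 − 2 = -1
d=5: ŷ = -1 + 3·5 = 14; e = 16 − 14 = 2
d=8: ŷ = -1 + 3·8 = 23; e = 21 − 23 = -2
d=9: ŷ = -1 + 3·9 = 26; e = 30 − 26 = 4
d=10: ŷ = -1 + 3·10 = 29; e = 27 − 29 = -2
d=11: ŷ = -1 + 3·11 = 32; e = 30 − 32 = -2
d=13: ŷ = -1 + 3·13 = 38; e = 39 − 38 = 1
Signs: − + − + − − +
Runs: −×1, +×1, −×1, +×1, −×2, +×1 → 6

6 runs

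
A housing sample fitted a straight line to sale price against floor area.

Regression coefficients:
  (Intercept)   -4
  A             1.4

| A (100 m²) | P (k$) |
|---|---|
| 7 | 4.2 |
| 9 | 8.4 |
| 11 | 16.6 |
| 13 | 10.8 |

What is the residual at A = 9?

P̂ = -4 + 1.4·9 = 8.6
e = 8.4 − 8.6 = -0.2

e = -0.2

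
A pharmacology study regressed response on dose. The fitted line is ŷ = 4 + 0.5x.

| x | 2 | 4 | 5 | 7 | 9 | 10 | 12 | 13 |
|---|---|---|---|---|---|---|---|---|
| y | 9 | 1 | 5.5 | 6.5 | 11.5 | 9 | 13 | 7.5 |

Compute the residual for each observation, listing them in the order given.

4, -5, -1, -1, 3, 0, 3, -3

x=2: ŷ = 4 + 0.5·2 = 5; r = 9 − 5 = 4
x=4: ŷ = 4 + 0.5·4 = 6; r = 1 − 6 = -5
x=5: ŷ = 4 + 0.5·5 = 6.5; r = 5.5 − 6.5 = -1
x=7: ŷ = 4 + 0.5·7 = 7.5; r = 6.5 − 7.5 = -1
x=9: ŷ = 4 + 0.5·9 = 8.5; r = 11.5 − 8.5 = 3
x=10: ŷ = 4 + 0.5·10 = 9; r = 9 − 9 = 0
x=12: ŷ = 4 + 0.5·12 = 10; r = 13 − 10 = 3
x=13: ŷ = 4 + 0.5·13 = 10.5; r = 7.5 − 10.5 = -3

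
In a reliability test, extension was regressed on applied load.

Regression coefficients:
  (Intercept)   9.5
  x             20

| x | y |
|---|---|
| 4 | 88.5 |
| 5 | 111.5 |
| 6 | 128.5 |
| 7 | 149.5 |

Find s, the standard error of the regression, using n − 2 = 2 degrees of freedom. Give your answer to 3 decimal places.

s = 1.732

x=4: ŷ = 9.5 + 20·4 = 89.5; r = 88.5 − 89.5 = -1
x=5: ŷ = 9.5 + 20·5 = 109.5; r = 111.5 − 109.5 = 2
x=6: ŷ = 9.5 + 20·6 = 129.5; r = 128.5 − 129.5 = -1
x=7: ŷ = 9.5 + 20·7 = 149.5; r = 149.5 − 149.5 = 0
SSE = 1 + 4 + 1 + 0 = 6
s = √(6/2) = √3 ≈ 1.732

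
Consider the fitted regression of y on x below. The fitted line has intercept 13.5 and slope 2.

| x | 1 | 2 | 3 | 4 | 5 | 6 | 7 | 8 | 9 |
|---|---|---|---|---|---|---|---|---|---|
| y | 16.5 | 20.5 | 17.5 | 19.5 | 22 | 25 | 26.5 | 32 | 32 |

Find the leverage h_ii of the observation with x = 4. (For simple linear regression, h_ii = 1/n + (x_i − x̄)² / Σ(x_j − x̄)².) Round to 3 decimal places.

x̄ = (1 + 2 + 3 + 4 + 5 + 6 + 7 + 8 + 9)/9 = 5
Σ(x − x̄)² = 16 + 9 + 4 + 1 + 0 + 1 + 4 + 9 + 16 = 60
h = 1/9 + (-1)²/60 = 0.111111 + 0.0166667 = 0.128

h = 0.128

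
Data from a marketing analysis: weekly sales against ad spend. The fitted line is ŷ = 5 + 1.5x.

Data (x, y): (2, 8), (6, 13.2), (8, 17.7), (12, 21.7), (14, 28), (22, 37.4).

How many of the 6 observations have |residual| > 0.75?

x=2: ŷ = 5 + 1.5·2 = 8; e = 8 − 8 = 0
x=6: ŷ = 5 + 1.5·6 = 14; e = 13.2 − 14 = -0.8
x=8: ŷ = 5 + 1.5·8 = 17; e = 17.7 − 17 = 0.7
x=12: ŷ = 5 + 1.5·12 = 23; e = 21.7 − 23 = -1.3
x=14: ŷ = 5 + 1.5·14 = 26; e = 28 − 26 = 2
x=22: ŷ = 5 + 1.5·22 = 38; e = 37.4 − 38 = -0.6
|e| > 0.75: x=6 (|e|=0.8), x=12 (|e|=1.3), x=14 (|e|=2) → 3

3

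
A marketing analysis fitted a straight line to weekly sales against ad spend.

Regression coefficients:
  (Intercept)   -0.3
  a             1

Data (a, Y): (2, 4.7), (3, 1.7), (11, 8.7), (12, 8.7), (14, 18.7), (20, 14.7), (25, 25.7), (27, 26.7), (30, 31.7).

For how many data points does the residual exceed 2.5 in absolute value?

a=2: ŷ = -0.3 + 2 = 1.7; r = 4.7 − 1.7 = 3
a=3: ŷ = -0.3 + 3 = 2.7; r = 1.7 − 2.7 = -1
a=11: ŷ = -0.3 + 11 = 10.7; r = 8.7 − 10.7 = -2
a=12: ŷ = -0.3 + 12 = 11.7; r = 8.7 − 11.7 = -3
a=14: ŷ = -0.3 + 14 = 13.7; r = 18.7 − 13.7 = 5
a=20: ŷ = -0.3 + 20 = 19.7; r = 14.7 − 19.7 = -5
a=25: ŷ = -0.3 + 25 = 24.7; r = 25.7 − 24.7 = 1
a=27: ŷ = -0.3 + 27 = 26.7; r = 26.7 − 26.7 = 0
a=30: ŷ = -0.3 + 30 = 29.7; r = 31.7 − 29.7 = 2
|r| > 2.5: a=2 (|r|=3), a=12 (|r|=3), a=14 (|r|=5), a=20 (|r|=5) → 4

4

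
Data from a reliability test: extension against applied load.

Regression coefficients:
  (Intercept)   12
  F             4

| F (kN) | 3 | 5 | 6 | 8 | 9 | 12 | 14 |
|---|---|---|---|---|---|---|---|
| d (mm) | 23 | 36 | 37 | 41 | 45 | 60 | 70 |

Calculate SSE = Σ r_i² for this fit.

F=3: ŷ = 12 + 4·3 = 24; r = 23 − 24 = -1
F=5: ŷ = 12 + 4·5 = 32; r = 36 − 32 = 4
F=6: ŷ = 12 + 4·6 = 36; r = 37 − 36 = 1
F=8: ŷ = 12 + 4·8 = 44; r = 41 − 44 = -3
F=9: ŷ = 12 + 4·9 = 48; r = 45 − 48 = -3
F=12: ŷ = 12 + 4·12 = 60; r = 60 − 60 = 0
F=14: ŷ = 12 + 4·14 = 68; r = 70 − 68 = 2
SSE = 1 + 16 + 1 + 9 + 9 + 0 + 4 = 40

SSE = 40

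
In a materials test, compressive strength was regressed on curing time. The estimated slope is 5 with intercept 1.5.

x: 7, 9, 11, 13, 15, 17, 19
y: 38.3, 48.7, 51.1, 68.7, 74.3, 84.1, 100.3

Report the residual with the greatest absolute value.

e = -5.4

x=7: ŷ = 1.5 + 5·7 = 36.5; e = 38.3 − 36.5 = 1.8
x=9: ŷ = 1.5 + 5·9 = 46.5; e = 48.7 − 46.5 = 2.2
x=11: ŷ = 1.5 + 5·11 = 56.5; e = 51.1 − 56.5 = -5.4
x=13: ŷ = 1.5 + 5·13 = 66.5; e = 68.7 − 66.5 = 2.2
x=15: ŷ = 1.5 + 5·15 = 76.5; e = 74.3 − 76.5 = -2.2
x=17: ŷ = 1.5 + 5·17 = 86.5; e = 84.1 − 86.5 = -2.4
x=19: ŷ = 1.5 + 5·19 = 96.5; e = 100.3 − 96.5 = 3.8
Largest |e| is 5.4 at x = 11, residual -5.4.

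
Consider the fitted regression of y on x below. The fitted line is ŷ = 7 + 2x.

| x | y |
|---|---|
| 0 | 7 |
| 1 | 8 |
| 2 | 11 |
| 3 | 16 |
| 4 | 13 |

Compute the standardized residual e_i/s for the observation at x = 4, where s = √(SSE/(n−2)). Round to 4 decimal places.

x=0: ŷ = 7 + 2·0 = 7; e = 7 − 7 = 0
x=1: ŷ = 7 + 2·1 = 9; e = 8 − 9 = -1
x=2: ŷ = 7 + 2·2 = 11; e = 11 − 11 = 0
x=3: ŷ = 7 + 2·3 = 13; e = 16 − 13 = 3
x=4: ŷ = 7 + 2·4 = 15; e = 13 − 15 = -2
SSE = 0 + 1 + 0 + 9 + 4 = 14
s = √(14/3) = 2.16025
e/s = -2 / 2.16025 = -0.9258

-0.9258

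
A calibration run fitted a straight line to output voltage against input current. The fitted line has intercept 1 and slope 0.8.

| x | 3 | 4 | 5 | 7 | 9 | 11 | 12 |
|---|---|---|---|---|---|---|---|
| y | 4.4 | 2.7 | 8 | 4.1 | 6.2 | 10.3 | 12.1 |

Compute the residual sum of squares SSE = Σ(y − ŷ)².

SSE = 25

x=3: ŷ = 1 + 0.8·3 = 3.4; e = 4.4 − 3.4 = 1
x=4: ŷ = 1 + 0.8·4 = 4.2; e = 2.7 − 4.2 = -1.5
x=5: ŷ = 1 + 0.8·5 = 5; e = 8 − 5 = 3
x=7: ŷ = 1 + 0.8·7 = 6.6; e = 4.1 − 6.6 = -2.5
x=9: ŷ = 1 + 0.8·9 = 8.2; e = 6.2 − 8.2 = -2
x=11: ŷ = 1 + 0.8·11 = 9.8; e = 10.3 − 9.8 = 0.5
x=12: ŷ = 1 + 0.8·12 = 10.6; e = 12.1 − 10.6 = 1.5
SSE = 1 + 2.25 + 9 + 6.25 + 4 + 0.25 + 2.25 = 25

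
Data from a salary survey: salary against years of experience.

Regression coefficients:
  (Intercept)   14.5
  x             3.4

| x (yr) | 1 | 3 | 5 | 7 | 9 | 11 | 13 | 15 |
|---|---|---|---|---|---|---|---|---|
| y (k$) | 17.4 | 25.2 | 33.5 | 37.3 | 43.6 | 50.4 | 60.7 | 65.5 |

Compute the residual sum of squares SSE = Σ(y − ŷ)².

x=1: ŷ = 14.5 + 3.4·1 = 17.9; r = 17.4 − 17.9 = -0.5
x=3: ŷ = 14.5 + 3.4·3 = 24.7; r = 25.2 − 24.7 = 0.5
x=5: ŷ = 14.5 + 3.4·5 = 31.5; r = 33.5 − 31.5 = 2
x=7: ŷ = 14.5 + 3.4·7 = 38.3; r = 37.3 − 38.3 = -1
x=9: ŷ = 14.5 + 3.4·9 = 45.1; r = 43.6 − 45.1 = -1.5
x=11: ŷ = 14.5 + 3.4·11 = 51.9; r = 50.4 − 51.9 = -1.5
x=13: ŷ = 14.5 + 3.4·13 = 58.7; r = 60.7 − 58.7 = 2
x=15: ŷ = 14.5 + 3.4·15 = 65.5; r = 65.5 − 65.5 = 0
SSE = 0.25 + 0.25 + 4 + 1 + 2.25 + 2.25 + 4 + 0 = 14

SSE = 14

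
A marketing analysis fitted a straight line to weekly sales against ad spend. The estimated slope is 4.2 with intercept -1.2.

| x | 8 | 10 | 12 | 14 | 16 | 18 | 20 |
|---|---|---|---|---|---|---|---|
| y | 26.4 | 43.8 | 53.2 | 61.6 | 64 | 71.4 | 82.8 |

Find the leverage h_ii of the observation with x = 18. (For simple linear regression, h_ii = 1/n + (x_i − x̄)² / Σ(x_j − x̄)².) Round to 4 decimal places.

h = 0.2857

x̄ = (8 + 10 + 12 + 14 + 16 + 18 + 20)/7 = 14
Σ(x − x̄)² = 36 + 16 + 4 + 0 + 4 + 16 + 36 = 112
h = 1/7 + (4)²/112 = 0.142857 + 0.142857 = 0.2857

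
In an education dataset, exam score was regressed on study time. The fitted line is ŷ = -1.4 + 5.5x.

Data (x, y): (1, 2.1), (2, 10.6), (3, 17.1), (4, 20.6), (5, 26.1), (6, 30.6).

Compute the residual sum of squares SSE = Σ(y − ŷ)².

x=1: ŷ = -1.4 + 5.5·1 = 4.1; e = 2.1 − 4.1 = -2
x=2: ŷ = -1.4 + 5.5·2 = 9.6; e = 10.6 − 9.6 = 1
x=3: ŷ = -1.4 + 5.5·3 = 15.1; e = 17.1 − 15.1 = 2
x=4: ŷ = -1.4 + 5.5·4 = 20.6; e = 20.6 − 20.6 = 0
x=5: ŷ = -1.4 + 5.5·5 = 26.1; e = 26.1 − 26.1 = 0
x=6: ŷ = -1.4 + 5.5·6 = 31.6; e = 30.6 − 31.6 = -1
SSE = 4 + 1 + 4 + 0 + 0 + 1 = 10

SSE = 10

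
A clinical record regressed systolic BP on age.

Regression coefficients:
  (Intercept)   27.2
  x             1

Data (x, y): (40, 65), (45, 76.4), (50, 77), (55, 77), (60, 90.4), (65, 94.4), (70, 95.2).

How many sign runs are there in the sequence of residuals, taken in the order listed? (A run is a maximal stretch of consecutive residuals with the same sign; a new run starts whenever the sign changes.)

5 runs

x=40: ŷ = 27.2 + 40 = 67.2; r = 65 − 67.2 = -2.2
x=45: ŷ = 27.2 + 45 = 72.2; r = 76.4 − 72.2 = 4.2
x=50: ŷ = 27.2 + 50 = 77.2; r = 77 − 77.2 = -0.2
x=55: ŷ = 27.2 + 55 = 82.2; r = 77 − 82.2 = -5.2
x=60: ŷ = 27.2 + 60 = 87.2; r = 90.4 − 87.2 = 3.2
x=65: ŷ = 27.2 + 65 = 92.2; r = 94.4 − 92.2 = 2.2
x=70: ŷ = 27.2 + 70 = 97.2; r = 95.2 − 97.2 = -2
Signs: − + − − + + −
Runs: −×1, +×1, −×2, +×2, −×1 → 5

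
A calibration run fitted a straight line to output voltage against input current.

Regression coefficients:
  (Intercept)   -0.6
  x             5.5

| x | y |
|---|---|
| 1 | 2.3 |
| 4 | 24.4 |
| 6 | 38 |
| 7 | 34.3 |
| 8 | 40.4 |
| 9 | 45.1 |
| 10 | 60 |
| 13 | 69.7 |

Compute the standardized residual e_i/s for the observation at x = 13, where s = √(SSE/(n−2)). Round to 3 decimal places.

x=1: ŷ = -0.6 + 5.5·1 = 4.9; e = 2.3 − 4.9 = -2.6
x=4: ŷ = -0.6 + 5.5·4 = 21.4; e = 24.4 − 21.4 = 3
x=6: ŷ = -0.6 + 5.5·6 = 32.4; e = 38 − 32.4 = 5.6
x=7: ŷ = -0.6 + 5.5·7 = 37.9; e = 34.3 − 37.9 = -3.6
x=8: ŷ = -0.6 + 5.5·8 = 43.4; e = 40.4 − 43.4 = -3
x=9: ŷ = -0.6 + 5.5·9 = 48.9; e = 45.1 − 48.9 = -3.8
x=10: ŷ = -0.6 + 5.5·10 = 54.4; e = 60 − 54.4 = 5.6
x=13: ŷ = -0.6 + 5.5·13 = 70.9; e = 69.7 − 70.9 = -1.2
SSE = 6.76 + 9 + 31.36 + 12.96 + 9 + 14.44 + 31.36 + 1.44 = 116.32
s = √(116.32/6) = 4.40303
e/s = -1.2 / 4.40303 = -0.273

-0.273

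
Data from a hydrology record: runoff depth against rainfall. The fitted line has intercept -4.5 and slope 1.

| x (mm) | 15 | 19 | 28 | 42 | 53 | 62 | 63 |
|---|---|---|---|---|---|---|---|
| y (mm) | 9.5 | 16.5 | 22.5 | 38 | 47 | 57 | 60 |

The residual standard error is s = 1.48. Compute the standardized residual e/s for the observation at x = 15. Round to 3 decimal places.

ŷ = -4.5 + 15 = 10.5
e = 9.5 − 10.5 = -1
e/s = -1 / 1.48 = -0.676

-0.676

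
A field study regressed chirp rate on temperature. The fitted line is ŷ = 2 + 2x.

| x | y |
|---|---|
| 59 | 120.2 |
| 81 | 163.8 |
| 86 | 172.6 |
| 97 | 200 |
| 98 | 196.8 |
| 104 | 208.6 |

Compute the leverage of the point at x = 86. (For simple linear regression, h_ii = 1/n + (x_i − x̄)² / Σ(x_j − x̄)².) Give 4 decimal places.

x̄ = (59 + 81 + 86 + 97 + 98 + 104)/6 = 87.5
Σ(x − x̄)² = 812.25 + 42.25 + 2.25 + 90.25 + 110.25 + 272.25 = 1329.5
h = 1/6 + (-1.5)²/1329.5 = 0.166667 + 0.00169237 = 0.1684

h = 0.1684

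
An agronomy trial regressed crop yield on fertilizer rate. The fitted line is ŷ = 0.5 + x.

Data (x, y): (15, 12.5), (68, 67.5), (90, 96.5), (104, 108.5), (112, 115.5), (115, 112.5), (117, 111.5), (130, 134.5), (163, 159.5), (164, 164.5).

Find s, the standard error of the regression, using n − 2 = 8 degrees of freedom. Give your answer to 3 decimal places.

s = 4.301

x=15: ŷ = 0.5 + 15 = 15.5; e = 12.5 − 15.5 = -3
x=68: ŷ = 0.5 + 68 = 68.5; e = 67.5 − 68.5 = -1
x=90: ŷ = 0.5 + 90 = 90.5; e = 96.5 − 90.5 = 6
x=104: ŷ = 0.5 + 104 = 104.5; e = 108.5 − 104.5 = 4
x=112: ŷ = 0.5 + 112 = 112.5; e = 115.5 − 112.5 = 3
x=115: ŷ = 0.5 + 115 = 115.5; e = 112.5 − 115.5 = -3
x=117: ŷ = 0.5 + 117 = 117.5; e = 111.5 − 117.5 = -6
x=130: ŷ = 0.5 + 130 = 130.5; e = 134.5 − 130.5 = 4
x=163: ŷ = 0.5 + 163 = 163.5; e = 159.5 − 163.5 = -4
x=164: ŷ = 0.5 + 164 = 164.5; e = 164.5 − 164.5 = 0
SSE = 9 + 1 + 36 + 16 + 9 + 9 + 36 + 16 + 16 + 0 = 148
s = √(148/8) = √18.5 ≈ 4.301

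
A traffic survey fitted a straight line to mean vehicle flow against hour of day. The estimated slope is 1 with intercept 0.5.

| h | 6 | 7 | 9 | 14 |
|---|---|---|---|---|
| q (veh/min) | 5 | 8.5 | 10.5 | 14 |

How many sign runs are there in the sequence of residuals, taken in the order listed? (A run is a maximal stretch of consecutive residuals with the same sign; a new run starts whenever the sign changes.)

h=6: q̂ = 0.5 + 6 = 6.5; e = 5 − 6.5 = -1.5
h=7: q̂ = 0.5 + 7 = 7.5; e = 8.5 − 7.5 = 1
h=9: q̂ = 0.5 + 9 = 9.5; e = 10.5 − 9.5 = 1
h=14: q̂ = 0.5 + 14 = 14.5; e = 14 − 14.5 = -0.5
Signs: − + + −
Runs: −×1, +×2, −×1 → 3

3 runs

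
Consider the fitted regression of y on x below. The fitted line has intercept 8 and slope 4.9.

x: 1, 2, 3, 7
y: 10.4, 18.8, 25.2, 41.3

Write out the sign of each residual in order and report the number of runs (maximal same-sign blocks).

x=1: ŷ = 8 + 4.9·1 = 12.9; r = 10.4 − 12.9 = -2.5
x=2: ŷ = 8 + 4.9·2 = 17.8; r = 18.8 − 17.8 = 1
x=3: ŷ = 8 + 4.9·3 = 22.7; r = 25.2 − 22.7 = 2.5
x=7: ŷ = 8 + 4.9·7 = 42.3; r = 41.3 − 42.3 = -1
Signs: − + + −
Runs: −×1, +×2, −×1 → 3

3 runs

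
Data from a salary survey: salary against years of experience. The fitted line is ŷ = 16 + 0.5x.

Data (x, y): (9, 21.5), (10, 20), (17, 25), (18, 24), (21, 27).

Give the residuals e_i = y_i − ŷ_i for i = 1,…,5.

1, -1, 0.5, -1, 0.5

x=9: ŷ = 16 + 0.5·9 = 20.5; e = 21.5 − 20.5 = 1
x=10: ŷ = 16 + 0.5·10 = 21; e = 20 − 21 = -1
x=17: ŷ = 16 + 0.5·17 = 24.5; e = 25 − 24.5 = 0.5
x=18: ŷ = 16 + 0.5·18 = 25; e = 24 − 25 = -1
x=21: ŷ = 16 + 0.5·21 = 26.5; e = 27 − 26.5 = 0.5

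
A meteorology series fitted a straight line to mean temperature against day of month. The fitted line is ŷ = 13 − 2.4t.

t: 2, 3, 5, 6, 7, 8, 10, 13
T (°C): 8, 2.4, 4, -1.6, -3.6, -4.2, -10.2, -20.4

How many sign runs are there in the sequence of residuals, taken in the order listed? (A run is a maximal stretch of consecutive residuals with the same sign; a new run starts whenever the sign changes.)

5 runs

t=2: ŷ = 13 − 2.4·2 = 8.2; e = 8 − 8.2 = -0.2
t=3: ŷ = 13 − 2.4·3 = 5.8; e = 2.4 − 5.8 = -3.4
t=5: ŷ = 13 − 2.4·5 = 1; e = 4 − 1 = 3
t=6: ŷ = 13 − 2.4·6 = -1.4; e = -1.6 − (-1.4) = -0.2
t=7: ŷ = 13 − 2.4·7 = -3.8; e = -3.6 − (-3.8) = 0.2
t=8: ŷ = 13 − 2.4·8 = -6.2; e = -4.2 − (-6.2) = 2
t=10: ŷ = 13 − 2.4·10 = -11; e = -10.2 − (-11) = 0.8
t=13: ŷ = 13 − 2.4·13 = -18.2; e = -20.4 − (-18.2) = -2.2
Signs: − − + − + + + −
Runs: −×2, +×1, −×1, +×3, −×1 → 5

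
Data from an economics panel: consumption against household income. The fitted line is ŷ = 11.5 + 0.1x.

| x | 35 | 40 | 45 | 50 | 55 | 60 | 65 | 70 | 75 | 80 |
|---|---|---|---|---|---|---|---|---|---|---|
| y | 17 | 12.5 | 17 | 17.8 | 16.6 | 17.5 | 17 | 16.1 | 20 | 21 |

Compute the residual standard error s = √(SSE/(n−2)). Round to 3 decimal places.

x=35: ŷ = 11.5 + 0.1·35 = 15; r = 17 − 15 = 2
x=40: ŷ = 11.5 + 0.1·40 = 15.5; r = 12.5 − 15.5 = -3
x=45: ŷ = 11.5 + 0.1·45 = 16; r = 17 − 16 = 1
x=50: ŷ = 11.5 + 0.1·50 = 16.5; r = 17.8 − 16.5 = 1.3
x=55: ŷ = 11.5 + 0.1·55 = 17; r = 16.6 − 17 = -0.4
x=60: ŷ = 11.5 + 0.1·60 = 17.5; r = 17.5 − 17.5 = 0
x=65: ŷ = 11.5 + 0.1·65 = 18; r = 17 − 18 = -1
x=70: ŷ = 11.5 + 0.1·70 = 18.5; r = 16.1 − 18.5 = -2.4
x=75: ŷ = 11.5 + 0.1·75 = 19; r = 20 − 19 = 1
x=80: ŷ = 11.5 + 0.1·80 = 19.5; r = 21 − 19.5 = 1.5
SSE = 4 + 9 + 1 + 1.69 + 0.16 + 0 + 1 + 5.76 + 1 + 2.25 = 25.86
s = √(25.86/8) = √3.2325 ≈ 1.798

s = 1.798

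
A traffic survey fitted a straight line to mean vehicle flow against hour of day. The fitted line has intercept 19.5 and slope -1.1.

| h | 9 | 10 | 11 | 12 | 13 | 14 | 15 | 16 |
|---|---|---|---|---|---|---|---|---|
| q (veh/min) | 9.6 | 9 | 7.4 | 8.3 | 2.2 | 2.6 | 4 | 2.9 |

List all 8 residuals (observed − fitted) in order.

h=9: ŷ = 19.5 − 1.1·9 = 9.6; r = 9.6 − 9.6 = 0
h=10: ŷ = 19.5 − 1.1·10 = 8.5; r = 9 − 8.5 = 0.5
h=11: ŷ = 19.5 − 1.1·11 = 7.4; r = 7.4 − 7.4 = 0
h=12: ŷ = 19.5 − 1.1·12 = 6.3; r = 8.3 − 6.3 = 2
h=13: ŷ = 19.5 − 1.1·13 = 5.2; r = 2.2 − 5.2 = -3
h=14: ŷ = 19.5 − 1.1·14 = 4.1; r = 2.6 − 4.1 = -1.5
h=15: ŷ = 19.5 − 1.1·15 = 3; r = 4 − 3 = 1
h=16: ŷ = 19.5 − 1.1·16 = 1.9; r = 2.9 − 1.9 = 1

0, 0.5, 0, 2, -3, -1.5, 1, 1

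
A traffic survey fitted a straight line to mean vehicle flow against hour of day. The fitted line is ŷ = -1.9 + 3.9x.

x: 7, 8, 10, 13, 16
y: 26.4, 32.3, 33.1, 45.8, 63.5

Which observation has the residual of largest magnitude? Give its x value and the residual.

x=7: ŷ = -1.9 + 3.9·7 = 25.4; r = 26.4 − 25.4 = 1
x=8: ŷ = -1.9 + 3.9·8 = 29.3; r = 32.3 − 29.3 = 3
x=10: ŷ = -1.9 + 3.9·10 = 37.1; r = 33.1 − 37.1 = -4
x=13: ŷ = -1.9 + 3.9·13 = 48.8; r = 45.8 − 48.8 = -3
x=16: ŷ = -1.9 + 3.9·16 = 60.5; r = 63.5 − 60.5 = 3
Largest |r| is 4 at x = 10, residual -4.

x = 10, r = -4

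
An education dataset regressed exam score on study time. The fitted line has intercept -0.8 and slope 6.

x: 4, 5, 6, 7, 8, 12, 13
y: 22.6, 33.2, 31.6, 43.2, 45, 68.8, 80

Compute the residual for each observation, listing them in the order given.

-0.6, 4, -3.6, 2, -2.2, -2.4, 2.8

x=4: ŷ = -0.8 + 6·4 = 23.2; r = 22.6 − 23.2 = -0.6
x=5: ŷ = -0.8 + 6·5 = 29.2; r = 33.2 − 29.2 = 4
x=6: ŷ = -0.8 + 6·6 = 35.2; r = 31.6 − 35.2 = -3.6
x=7: ŷ = -0.8 + 6·7 = 41.2; r = 43.2 − 41.2 = 2
x=8: ŷ = -0.8 + 6·8 = 47.2; r = 45 − 47.2 = -2.2
x=12: ŷ = -0.8 + 6·12 = 71.2; r = 68.8 − 71.2 = -2.4
x=13: ŷ = -0.8 + 6·13 = 77.2; r = 80 − 77.2 = 2.8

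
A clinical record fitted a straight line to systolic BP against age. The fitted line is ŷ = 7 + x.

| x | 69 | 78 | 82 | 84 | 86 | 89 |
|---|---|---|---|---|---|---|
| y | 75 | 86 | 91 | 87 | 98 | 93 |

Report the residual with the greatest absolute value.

x=69: ŷ = 7 + 69 = 76; e = 75 − 76 = -1
x=78: ŷ = 7 + 78 = 85; e = 86 − 85 = 1
x=82: ŷ = 7 + 82 = 89; e = 91 − 89 = 2
x=84: ŷ = 7 + 84 = 91; e = 87 − 91 = -4
x=86: ŷ = 7 + 86 = 93; e = 98 − 93 = 5
x=89: ŷ = 7 + 89 = 96; e = 93 − 96 = -3
Largest |e| is 5 at x = 86, residual 5.

e = 5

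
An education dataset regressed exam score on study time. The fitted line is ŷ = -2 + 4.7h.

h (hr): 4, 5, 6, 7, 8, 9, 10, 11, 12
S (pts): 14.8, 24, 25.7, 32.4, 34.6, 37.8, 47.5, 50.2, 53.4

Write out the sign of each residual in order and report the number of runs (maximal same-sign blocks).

7 runs

h=4: ŷ = -2 + 4.7·4 = 16.8; e = 14.8 − 16.8 = -2
h=5: ŷ = -2 + 4.7·5 = 21.5; e = 24 − 21.5 = 2.5
h=6: ŷ = -2 + 4.7·6 = 26.2; e = 25.7 − 26.2 = -0.5
h=7: ŷ = -2 + 4.7·7 = 30.9; e = 32.4 − 30.9 = 1.5
h=8: ŷ = -2 + 4.7·8 = 35.6; e = 34.6 − 35.6 = -1
h=9: ŷ = -2 + 4.7·9 = 40.3; e = 37.8 − 40.3 = -2.5
h=10: ŷ = -2 + 4.7·10 = 45; e = 47.5 − 45 = 2.5
h=11: ŷ = -2 + 4.7·11 = 49.7; e = 50.2 − 49.7 = 0.5
h=12: ŷ = -2 + 4.7·12 = 54.4; e = 53.4 − 54.4 = -1
Signs: − + − + − − + + −
Runs: −×1, +×1, −×1, +×1, −×2, +×2, −×1 → 7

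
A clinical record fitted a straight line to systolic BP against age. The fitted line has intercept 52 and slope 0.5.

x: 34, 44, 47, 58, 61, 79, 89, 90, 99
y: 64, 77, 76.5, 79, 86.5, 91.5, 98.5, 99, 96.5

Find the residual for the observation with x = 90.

r = 2

ŷ = 52 + 0.5·90 = 97
r = 99 − 97 = 2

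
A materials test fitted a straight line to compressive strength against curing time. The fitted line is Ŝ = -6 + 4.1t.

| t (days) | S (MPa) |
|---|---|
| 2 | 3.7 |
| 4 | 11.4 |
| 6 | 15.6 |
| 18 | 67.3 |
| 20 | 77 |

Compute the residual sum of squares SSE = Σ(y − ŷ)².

SSE = 13.5

t=2: Ŝ = -6 + 4.1·2 = 2.2; e = 3.7 − 2.2 = 1.5
t=4: Ŝ = -6 + 4.1·4 = 10.4; e = 11.4 − 10.4 = 1
t=6: Ŝ = -6 + 4.1·6 = 18.6; e = 15.6 − 18.6 = -3
t=18: Ŝ = -6 + 4.1·18 = 67.8; e = 67.3 − 67.8 = -0.5
t=20: Ŝ = -6 + 4.1·20 = 76; e = 77 − 76 = 1
SSE = 2.25 + 1 + 9 + 0.25 + 1 = 13.5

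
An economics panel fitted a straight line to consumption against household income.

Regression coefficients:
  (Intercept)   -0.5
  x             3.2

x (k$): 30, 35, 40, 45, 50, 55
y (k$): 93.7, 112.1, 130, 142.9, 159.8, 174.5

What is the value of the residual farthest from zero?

x=30: ŷ = -0.5 + 3.2·30 = 95.5; r = 93.7 − 95.5 = -1.8
x=35: ŷ = -0.5 + 3.2·35 = 111.5; r = 112.1 − 111.5 = 0.6
x=40: ŷ = -0.5 + 3.2·40 = 127.5; r = 130 − 127.5 = 2.5
x=45: ŷ = -0.5 + 3.2·45 = 143.5; r = 142.9 − 143.5 = -0.6
x=50: ŷ = -0.5 + 3.2·50 = 159.5; r = 159.8 − 159.5 = 0.3
x=55: ŷ = -0.5 + 3.2·55 = 175.5; r = 174.5 − 175.5 = -1
Largest |r| is 2.5 at x = 40, residual 2.5.

r = 2.5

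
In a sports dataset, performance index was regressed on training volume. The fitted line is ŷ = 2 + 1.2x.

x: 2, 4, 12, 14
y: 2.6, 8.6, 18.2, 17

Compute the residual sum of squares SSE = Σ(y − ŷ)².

x=2: ŷ = 2 + 1.2·2 = 4.4; e = 2.6 − 4.4 = -1.8
x=4: ŷ = 2 + 1.2·4 = 6.8; e = 8.6 − 6.8 = 1.8
x=12: ŷ = 2 + 1.2·12 = 16.4; e = 18.2 − 16.4 = 1.8
x=14: ŷ = 2 + 1.2·14 = 18.8; e = 17 − 18.8 = -1.8
SSE = 3.24 + 3.24 + 3.24 + 3.24 = 12.96

SSE = 12.96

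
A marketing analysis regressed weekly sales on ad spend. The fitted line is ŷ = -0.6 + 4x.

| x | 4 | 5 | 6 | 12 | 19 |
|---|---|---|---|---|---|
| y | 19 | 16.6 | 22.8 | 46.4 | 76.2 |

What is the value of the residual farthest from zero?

x=4: ŷ = -0.6 + 4·4 = 15.4; e = 19 − 15.4 = 3.6
x=5: ŷ = -0.6 + 4·5 = 19.4; e = 16.6 − 19.4 = -2.8
x=6: ŷ = -0.6 + 4·6 = 23.4; e = 22.8 − 23.4 = -0.6
x=12: ŷ = -0.6 + 4·12 = 47.4; e = 46.4 − 47.4 = -1
x=19: ŷ = -0.6 + 4·19 = 75.4; e = 76.2 − 75.4 = 0.8
Largest |e| is 3.6 at x = 4, residual 3.6.

e = 3.6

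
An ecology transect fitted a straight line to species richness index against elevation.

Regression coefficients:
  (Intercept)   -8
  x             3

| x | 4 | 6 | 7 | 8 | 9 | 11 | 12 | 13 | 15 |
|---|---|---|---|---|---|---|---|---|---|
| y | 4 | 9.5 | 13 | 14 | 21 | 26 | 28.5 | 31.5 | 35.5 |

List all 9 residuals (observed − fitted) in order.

0, -0.5, 0, -2, 2, 1, 0.5, 0.5, -1.5

x=4: ŷ = -8 + 3·4 = 4; r = 4 − 4 = 0
x=6: ŷ = -8 + 3·6 = 10; r = 9.5 − 10 = -0.5
x=7: ŷ = -8 + 3·7 = 13; r = 13 − 13 = 0
x=8: ŷ = -8 + 3·8 = 16; r = 14 − 16 = -2
x=9: ŷ = -8 + 3·9 = 19; r = 21 − 19 = 2
x=11: ŷ = -8 + 3·11 = 25; r = 26 − 25 = 1
x=12: ŷ = -8 + 3·12 = 28; r = 28.5 − 28 = 0.5
x=13: ŷ = -8 + 3·13 = 31; r = 31.5 − 31 = 0.5
x=15: ŷ = -8 + 3·15 = 37; r = 35.5 − 37 = -1.5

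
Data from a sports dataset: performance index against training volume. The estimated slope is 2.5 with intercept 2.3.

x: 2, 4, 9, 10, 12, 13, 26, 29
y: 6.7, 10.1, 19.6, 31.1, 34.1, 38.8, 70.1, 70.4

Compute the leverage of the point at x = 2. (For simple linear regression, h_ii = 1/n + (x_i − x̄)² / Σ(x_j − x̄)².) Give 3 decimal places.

h = 0.315

x̄ = (2 + 4 + 9 + 10 + 12 + 13 + 26 + 29)/8 = 13.125
Σ(x − x̄)² = 123.766 + 83.2656 + 17.0156 + 9.76562 + 1.26562 + 0.015625 + 165.766 + 252.016 = 652.875
h = 1/8 + (-11.125)²/652.875 = 0.125 + 0.18957 = 0.315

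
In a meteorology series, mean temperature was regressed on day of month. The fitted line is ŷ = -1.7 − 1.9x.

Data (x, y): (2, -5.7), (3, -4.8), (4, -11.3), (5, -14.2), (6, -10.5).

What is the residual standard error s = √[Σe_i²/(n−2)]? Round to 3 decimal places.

s = 2.975

x=2: ŷ = -1.7 − 1.9·2 = -5.5; e = -5.7 − (-5.5) = -0.2
x=3: ŷ = -1.7 − 1.9·3 = -7.4; e = -4.8 − (-7.4) = 2.6
x=4: ŷ = -1.7 − 1.9·4 = -9.3; e = -11.3 − (-9.3) = -2
x=5: ŷ = -1.7 − 1.9·5 = -11.2; e = -14.2 − (-11.2) = -3
x=6: ŷ = -1.7 − 1.9·6 = -13.1; e = -10.5 − (-13.1) = 2.6
SSE = 0.04 + 6.76 + 4 + 9 + 6.76 = 26.56
s = √(26.56/3) = √8.85333 ≈ 2.975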